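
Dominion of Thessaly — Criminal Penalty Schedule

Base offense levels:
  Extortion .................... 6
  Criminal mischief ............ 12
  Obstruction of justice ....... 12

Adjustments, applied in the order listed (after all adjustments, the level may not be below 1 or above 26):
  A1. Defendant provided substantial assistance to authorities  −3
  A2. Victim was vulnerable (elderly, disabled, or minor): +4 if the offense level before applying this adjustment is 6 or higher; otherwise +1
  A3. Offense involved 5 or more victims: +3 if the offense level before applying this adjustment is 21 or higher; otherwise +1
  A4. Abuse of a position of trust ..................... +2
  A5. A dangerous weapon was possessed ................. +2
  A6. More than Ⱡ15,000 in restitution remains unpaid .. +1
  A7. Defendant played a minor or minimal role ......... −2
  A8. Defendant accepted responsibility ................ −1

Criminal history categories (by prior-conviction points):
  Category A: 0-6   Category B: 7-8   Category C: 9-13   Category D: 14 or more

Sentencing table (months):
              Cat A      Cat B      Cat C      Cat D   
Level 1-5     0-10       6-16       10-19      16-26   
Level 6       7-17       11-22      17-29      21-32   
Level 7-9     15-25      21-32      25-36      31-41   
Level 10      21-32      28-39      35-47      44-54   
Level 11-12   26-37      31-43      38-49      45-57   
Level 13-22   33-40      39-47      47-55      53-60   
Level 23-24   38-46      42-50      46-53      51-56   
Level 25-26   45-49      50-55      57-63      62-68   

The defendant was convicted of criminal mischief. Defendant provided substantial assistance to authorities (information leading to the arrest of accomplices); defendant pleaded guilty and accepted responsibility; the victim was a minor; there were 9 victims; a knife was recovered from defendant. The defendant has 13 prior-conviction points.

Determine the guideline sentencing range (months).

47-55 months

Base offense level for criminal mischief: 12.
A1 applies: 12 − 3 = 9.
A2 applies (level before this adjustment is 9 ≥ 6, so +4): 9 + 4 = 13.
A3 applies (level before this adjustment is 13 < 21, so +1): 13 + 1 = 14.
A4 does not apply.
A5 applies: 14 + 2 = 16.
A6 does not apply.
A7 does not apply.
A8 applies: 16 − 1 = 15.
Final offense level: 15.
Criminal history: 13 prior points → Category C (9-13).
Level 15 falls in the 13-22 band.
Grid: Level 13-22 × Category C = 47-55 months.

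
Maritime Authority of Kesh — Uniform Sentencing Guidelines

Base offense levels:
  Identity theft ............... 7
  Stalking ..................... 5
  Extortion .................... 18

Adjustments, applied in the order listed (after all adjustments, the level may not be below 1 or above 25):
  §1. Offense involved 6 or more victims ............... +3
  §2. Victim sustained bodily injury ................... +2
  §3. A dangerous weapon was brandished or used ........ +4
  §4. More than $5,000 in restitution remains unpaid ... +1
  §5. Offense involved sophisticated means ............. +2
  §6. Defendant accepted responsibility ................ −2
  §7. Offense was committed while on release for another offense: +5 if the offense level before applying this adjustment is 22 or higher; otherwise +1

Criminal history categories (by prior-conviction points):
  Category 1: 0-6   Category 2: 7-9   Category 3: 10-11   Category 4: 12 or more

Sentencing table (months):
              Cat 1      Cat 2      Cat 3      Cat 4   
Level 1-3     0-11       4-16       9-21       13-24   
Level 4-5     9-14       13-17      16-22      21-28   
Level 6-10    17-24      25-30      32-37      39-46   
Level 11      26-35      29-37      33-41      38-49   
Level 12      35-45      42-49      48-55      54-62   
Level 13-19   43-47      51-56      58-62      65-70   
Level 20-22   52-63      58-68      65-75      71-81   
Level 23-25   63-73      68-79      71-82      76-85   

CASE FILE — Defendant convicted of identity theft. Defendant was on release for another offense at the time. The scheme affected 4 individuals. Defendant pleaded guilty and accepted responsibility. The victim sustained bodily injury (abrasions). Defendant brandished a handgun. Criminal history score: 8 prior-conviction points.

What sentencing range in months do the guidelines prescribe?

42-49 months

Base offense level for identity theft: 7.
§1 does not apply.
§2 applies: 7 + 2 = 9.
§3 applies: 9 + 4 = 13.
§4 does not apply.
§6 applies: 13 − 2 = 11.
§7 applies (level before this adjustment is 11 < 22, so +1): 11 + 1 = 12.
Final offense level: 12.
Criminal history: 8 prior points → Category 2 (7-9).
Level 12 falls in the 12 band.
Grid: Level 12 × Category 2 = 42-49 months.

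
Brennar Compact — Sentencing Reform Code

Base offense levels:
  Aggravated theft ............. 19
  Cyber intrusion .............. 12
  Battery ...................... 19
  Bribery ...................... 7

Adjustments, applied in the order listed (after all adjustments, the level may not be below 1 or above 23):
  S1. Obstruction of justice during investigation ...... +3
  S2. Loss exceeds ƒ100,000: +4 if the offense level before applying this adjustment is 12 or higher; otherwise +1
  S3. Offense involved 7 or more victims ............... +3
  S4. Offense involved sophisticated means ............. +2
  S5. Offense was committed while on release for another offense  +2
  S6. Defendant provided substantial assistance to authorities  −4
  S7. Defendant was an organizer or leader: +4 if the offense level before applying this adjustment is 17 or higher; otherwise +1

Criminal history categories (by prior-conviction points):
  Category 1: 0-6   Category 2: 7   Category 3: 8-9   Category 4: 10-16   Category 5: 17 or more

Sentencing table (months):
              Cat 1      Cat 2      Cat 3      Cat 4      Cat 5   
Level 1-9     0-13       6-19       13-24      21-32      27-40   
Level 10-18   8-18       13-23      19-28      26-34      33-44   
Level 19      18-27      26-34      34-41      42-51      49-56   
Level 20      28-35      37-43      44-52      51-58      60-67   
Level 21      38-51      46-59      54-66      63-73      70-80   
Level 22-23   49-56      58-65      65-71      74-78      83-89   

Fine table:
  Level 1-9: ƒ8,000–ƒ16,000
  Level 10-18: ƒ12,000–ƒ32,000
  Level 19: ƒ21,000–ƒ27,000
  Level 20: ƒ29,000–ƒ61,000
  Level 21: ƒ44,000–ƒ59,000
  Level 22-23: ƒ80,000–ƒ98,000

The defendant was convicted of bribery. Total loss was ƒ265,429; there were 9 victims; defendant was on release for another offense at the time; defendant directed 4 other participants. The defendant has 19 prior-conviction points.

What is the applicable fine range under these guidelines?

Base offense level for bribery: 7.
S2 applies (level before this adjustment is 7 < 12, so +1): 7 + 1 = 8.
S3 applies: 8 + 3 = 11.
S5 applies: 11 + 2 = 13.
S7 applies (level before this adjustment is 13 < 17, so +1): 13 + 1 = 14.
Final offense level: 14.
Level 14 falls in the 10-18 band.
Fine table: Level 10-18 → ƒ12,000–ƒ32,000.

ƒ12,000–ƒ32,000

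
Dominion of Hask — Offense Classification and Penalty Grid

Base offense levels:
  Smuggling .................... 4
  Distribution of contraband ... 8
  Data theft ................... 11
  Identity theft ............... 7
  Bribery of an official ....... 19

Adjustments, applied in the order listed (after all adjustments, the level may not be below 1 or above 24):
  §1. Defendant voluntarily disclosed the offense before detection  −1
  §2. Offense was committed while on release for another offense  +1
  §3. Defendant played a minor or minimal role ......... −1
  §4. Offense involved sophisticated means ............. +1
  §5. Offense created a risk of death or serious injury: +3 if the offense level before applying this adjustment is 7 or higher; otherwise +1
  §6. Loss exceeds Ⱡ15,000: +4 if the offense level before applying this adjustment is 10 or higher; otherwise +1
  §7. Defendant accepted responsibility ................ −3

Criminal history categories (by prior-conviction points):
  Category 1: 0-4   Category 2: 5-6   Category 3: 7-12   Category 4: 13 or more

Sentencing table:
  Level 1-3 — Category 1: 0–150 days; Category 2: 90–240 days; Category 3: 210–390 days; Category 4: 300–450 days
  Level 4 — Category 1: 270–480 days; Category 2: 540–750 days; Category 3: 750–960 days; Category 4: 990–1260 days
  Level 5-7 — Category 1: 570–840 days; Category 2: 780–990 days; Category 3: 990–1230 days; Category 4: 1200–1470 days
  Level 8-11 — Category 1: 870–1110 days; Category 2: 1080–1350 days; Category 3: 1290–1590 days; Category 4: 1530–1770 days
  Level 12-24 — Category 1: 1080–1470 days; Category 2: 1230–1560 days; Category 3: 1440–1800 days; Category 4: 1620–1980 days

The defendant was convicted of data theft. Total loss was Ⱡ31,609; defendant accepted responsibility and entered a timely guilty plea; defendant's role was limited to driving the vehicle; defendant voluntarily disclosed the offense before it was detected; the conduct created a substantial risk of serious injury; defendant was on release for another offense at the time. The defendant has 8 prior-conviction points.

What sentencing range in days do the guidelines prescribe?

Base offense level for data theft: 11.
§1 applies: 11 − 1 = 10.
§2 applies: 10 + 1 = 11.
§3 applies: 11 − 1 = 10.
§5 applies (level before this adjustment is 10 ≥ 7, so +3): 10 + 3 = 13.
§6 applies (level before this adjustment is 13 ≥ 10, so +4): 13 + 4 = 17.
§7 applies: 17 − 3 = 14.
Final offense level: 14.
Criminal history: 8 prior points → Category 3 (7-12).
Level 14 falls in the 12-24 band.
Grid: Level 12-24 × Category 3 = 1440-1800 days.

1440-1800 days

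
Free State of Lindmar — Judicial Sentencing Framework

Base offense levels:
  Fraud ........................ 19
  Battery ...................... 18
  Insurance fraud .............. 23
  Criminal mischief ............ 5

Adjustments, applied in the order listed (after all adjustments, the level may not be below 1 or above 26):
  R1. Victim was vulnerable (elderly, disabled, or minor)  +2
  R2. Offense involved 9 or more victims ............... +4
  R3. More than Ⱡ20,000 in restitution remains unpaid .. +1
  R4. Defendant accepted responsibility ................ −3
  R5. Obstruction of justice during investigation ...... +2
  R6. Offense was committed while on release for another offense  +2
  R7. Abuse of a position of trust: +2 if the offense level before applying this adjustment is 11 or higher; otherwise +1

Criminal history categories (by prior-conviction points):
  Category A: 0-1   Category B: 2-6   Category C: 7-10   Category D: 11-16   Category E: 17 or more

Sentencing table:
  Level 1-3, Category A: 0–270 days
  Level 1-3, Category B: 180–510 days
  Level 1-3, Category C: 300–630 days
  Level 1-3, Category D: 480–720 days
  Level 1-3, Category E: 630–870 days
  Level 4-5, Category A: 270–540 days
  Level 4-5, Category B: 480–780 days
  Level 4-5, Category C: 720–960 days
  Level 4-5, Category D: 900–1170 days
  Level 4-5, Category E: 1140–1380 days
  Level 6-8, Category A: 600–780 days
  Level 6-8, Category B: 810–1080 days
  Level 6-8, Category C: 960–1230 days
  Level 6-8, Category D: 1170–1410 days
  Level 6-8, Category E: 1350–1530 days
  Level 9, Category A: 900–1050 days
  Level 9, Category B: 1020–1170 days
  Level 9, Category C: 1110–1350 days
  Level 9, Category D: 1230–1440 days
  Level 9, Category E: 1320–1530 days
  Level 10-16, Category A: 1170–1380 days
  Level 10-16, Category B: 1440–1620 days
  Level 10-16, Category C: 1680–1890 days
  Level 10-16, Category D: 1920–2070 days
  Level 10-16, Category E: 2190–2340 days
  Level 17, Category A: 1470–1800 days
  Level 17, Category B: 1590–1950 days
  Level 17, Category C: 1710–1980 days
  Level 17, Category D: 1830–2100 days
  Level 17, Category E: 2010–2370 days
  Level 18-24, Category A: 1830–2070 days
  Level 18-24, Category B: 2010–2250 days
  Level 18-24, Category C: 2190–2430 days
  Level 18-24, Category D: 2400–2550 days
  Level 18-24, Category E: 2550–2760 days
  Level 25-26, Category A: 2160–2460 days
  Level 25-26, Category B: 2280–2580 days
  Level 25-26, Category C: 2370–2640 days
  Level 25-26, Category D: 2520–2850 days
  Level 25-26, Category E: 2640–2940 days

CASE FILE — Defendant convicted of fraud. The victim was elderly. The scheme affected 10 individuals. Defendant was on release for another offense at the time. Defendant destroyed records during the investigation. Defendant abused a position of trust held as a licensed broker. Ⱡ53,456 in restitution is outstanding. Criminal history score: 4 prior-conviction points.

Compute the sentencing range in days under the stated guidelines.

2280-2580 days

Base offense level for fraud: 19.
R1 applies: 19 + 2 = 21.
R2 applies: 21 + 4 = 25.
R3 applies: 25 + 1 = 26.
R5 applies: 26 + 2 = 28.
R6 applies: 28 + 2 = 30.
R7 applies (level before this adjustment is 30 ≥ 11, so +2): 30 + 2 = 32.
Level 32 exceeds the maximum of 26; capped at 26.
Final offense level: 26.
Criminal history: 4 prior points → Category B (2-6).
Level 26 falls in the 25-26 band.
Grid: Level 25-26 × Category B = 2280-2580 days.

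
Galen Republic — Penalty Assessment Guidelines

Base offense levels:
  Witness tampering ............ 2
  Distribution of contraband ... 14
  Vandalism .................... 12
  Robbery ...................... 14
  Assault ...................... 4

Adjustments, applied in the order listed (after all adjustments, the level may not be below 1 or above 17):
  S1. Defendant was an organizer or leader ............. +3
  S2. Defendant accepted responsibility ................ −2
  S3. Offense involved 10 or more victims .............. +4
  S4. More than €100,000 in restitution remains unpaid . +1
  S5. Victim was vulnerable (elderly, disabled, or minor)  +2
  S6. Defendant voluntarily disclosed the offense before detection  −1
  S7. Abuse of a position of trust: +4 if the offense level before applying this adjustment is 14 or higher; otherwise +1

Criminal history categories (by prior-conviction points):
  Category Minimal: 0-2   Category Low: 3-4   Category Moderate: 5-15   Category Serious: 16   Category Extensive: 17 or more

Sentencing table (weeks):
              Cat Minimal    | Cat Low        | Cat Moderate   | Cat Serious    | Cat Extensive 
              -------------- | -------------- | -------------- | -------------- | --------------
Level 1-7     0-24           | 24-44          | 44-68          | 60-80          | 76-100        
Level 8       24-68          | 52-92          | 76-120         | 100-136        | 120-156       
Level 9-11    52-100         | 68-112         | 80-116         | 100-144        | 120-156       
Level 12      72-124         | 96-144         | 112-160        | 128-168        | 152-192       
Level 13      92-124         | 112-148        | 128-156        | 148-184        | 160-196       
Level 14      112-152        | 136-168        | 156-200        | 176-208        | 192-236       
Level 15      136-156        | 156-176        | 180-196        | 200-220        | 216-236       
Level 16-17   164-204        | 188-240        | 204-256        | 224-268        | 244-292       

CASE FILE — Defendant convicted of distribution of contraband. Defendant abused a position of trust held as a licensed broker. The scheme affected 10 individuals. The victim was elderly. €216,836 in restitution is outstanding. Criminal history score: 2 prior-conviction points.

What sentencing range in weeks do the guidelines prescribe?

Base offense level for distribution of contraband: 14.
S3 applies: 14 + 4 = 18.
S4 applies: 18 + 1 = 19.
S5 applies: 19 + 2 = 21.
S6 does not apply.
S7 applies (level before this adjustment is 21 ≥ 14, so +4): 21 + 4 = 25.
Level 25 exceeds the maximum of 17; capped at 17.
Final offense level: 17.
Criminal history: 2 prior points → Category Minimal (0-2).
Level 17 falls in the 16-17 band.
Grid: Level 16-17 × Category Minimal = 164-204 weeks.

164-204 weeks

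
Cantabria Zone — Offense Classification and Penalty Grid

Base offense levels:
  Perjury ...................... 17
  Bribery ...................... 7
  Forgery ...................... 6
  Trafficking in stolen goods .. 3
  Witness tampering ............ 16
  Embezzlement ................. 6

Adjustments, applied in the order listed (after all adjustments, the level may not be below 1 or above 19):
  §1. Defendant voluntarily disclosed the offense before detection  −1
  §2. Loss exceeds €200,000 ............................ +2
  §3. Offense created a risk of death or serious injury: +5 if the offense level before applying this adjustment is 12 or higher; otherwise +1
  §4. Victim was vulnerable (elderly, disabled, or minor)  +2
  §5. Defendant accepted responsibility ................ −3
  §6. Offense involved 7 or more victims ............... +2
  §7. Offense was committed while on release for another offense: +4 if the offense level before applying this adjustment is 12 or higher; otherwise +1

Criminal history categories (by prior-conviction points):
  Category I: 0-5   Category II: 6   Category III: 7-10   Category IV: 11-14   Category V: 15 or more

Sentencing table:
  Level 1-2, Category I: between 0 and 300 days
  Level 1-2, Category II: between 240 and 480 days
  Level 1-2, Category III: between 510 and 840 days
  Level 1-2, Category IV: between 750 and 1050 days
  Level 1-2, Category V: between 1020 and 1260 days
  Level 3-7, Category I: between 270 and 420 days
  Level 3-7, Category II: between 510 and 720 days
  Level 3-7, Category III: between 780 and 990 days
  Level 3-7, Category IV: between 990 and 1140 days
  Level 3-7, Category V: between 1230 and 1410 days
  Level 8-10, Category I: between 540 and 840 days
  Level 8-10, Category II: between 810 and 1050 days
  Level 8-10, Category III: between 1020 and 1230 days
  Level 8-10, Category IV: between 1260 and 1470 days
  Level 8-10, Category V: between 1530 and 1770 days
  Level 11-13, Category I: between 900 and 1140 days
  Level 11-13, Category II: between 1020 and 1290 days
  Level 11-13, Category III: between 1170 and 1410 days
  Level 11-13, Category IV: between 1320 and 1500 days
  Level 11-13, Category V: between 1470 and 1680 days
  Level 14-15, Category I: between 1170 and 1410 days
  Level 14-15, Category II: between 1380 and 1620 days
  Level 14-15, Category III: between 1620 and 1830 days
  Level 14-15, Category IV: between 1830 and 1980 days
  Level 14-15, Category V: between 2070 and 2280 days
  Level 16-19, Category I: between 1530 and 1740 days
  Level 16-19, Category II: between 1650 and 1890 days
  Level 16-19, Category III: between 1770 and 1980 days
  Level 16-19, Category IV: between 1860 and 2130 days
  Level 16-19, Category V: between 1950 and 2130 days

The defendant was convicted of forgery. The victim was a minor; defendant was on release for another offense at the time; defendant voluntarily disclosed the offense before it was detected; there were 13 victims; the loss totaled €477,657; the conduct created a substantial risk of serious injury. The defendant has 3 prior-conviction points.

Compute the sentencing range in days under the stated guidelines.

1530-1740 days

Base offense level for forgery: 6.
§1 applies: 6 − 1 = 5.
§2 applies: 5 + 2 = 7.
§3 applies (level before this adjustment is 7 < 12, so +1): 7 + 1 = 8.
§4 applies: 8 + 2 = 10.
§6 applies: 10 + 2 = 12.
§7 applies (level before this adjustment is 12 ≥ 12, so +4): 12 + 4 = 16.
Final offense level: 16.
Criminal history: 3 prior points → Category I (0-5).
Level 16 falls in the 16-19 band.
Grid: Level 16-19 × Category I = 1530-1740 days.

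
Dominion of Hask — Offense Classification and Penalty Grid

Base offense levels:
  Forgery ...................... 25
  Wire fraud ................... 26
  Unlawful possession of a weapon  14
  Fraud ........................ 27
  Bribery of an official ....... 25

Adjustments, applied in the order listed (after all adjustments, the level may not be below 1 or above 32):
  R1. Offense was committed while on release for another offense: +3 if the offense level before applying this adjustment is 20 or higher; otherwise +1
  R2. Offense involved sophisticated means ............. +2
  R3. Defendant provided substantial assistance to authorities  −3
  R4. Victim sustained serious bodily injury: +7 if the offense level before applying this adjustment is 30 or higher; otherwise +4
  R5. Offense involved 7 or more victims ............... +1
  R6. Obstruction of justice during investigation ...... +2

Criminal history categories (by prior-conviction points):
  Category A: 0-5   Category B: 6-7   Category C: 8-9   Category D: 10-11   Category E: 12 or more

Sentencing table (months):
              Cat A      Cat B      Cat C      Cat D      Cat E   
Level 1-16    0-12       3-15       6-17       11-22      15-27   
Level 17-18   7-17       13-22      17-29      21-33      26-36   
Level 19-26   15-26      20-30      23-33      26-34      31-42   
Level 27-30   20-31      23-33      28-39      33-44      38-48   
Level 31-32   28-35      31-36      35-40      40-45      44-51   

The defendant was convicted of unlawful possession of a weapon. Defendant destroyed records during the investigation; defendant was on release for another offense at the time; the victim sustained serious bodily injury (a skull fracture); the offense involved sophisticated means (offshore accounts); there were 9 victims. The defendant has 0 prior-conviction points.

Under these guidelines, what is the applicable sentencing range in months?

15-26 months

Base offense level for unlawful possession of a weapon: 14.
R1 applies (level before this adjustment is 14 < 20, so +1): 14 + 1 = 15.
R2 applies: 15 + 2 = 17.
R3 does not apply.
R4 applies (level before this adjustment is 17 < 30, so +4): 17 + 4 = 21.
R5 applies: 21 + 1 = 22.
R6 applies: 22 + 2 = 24.
Final offense level: 24.
Criminal history: 0 prior points → Category A (0-5).
Level 24 falls in the 19-26 band.
Grid: Level 19-26 × Category A = 15-26 months.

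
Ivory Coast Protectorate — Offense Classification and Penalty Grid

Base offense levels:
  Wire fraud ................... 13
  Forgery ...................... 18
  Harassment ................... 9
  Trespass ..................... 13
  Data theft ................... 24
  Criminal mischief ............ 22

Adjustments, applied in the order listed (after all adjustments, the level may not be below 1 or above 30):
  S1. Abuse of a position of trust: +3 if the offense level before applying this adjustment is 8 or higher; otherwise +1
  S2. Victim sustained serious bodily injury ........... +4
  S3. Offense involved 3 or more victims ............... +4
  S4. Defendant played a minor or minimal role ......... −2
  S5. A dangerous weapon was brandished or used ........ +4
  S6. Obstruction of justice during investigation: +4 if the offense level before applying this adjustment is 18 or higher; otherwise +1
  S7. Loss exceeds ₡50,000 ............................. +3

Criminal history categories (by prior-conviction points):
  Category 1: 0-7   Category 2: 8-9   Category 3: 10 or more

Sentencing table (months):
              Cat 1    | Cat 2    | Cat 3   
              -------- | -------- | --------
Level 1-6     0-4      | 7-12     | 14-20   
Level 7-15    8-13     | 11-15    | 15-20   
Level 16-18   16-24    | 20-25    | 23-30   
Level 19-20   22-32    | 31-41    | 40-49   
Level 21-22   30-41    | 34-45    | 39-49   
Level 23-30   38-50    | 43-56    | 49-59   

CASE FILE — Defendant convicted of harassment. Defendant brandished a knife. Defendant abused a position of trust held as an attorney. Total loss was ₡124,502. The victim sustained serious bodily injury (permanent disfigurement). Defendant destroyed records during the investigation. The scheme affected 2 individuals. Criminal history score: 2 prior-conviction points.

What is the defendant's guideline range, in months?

Base offense level for harassment: 9.
S1 applies (level before this adjustment is 9 ≥ 8, so +3): 9 + 3 = 12.
S2 applies: 12 + 4 = 16.
S4 does not apply.
S5 applies: 16 + 4 = 20.
S6 applies (level before this adjustment is 20 ≥ 18, so +4): 20 + 4 = 24.
S7 applies: 24 + 3 = 27.
Final offense level: 27.
Criminal history: 2 prior points → Category 1 (0-7).
Level 27 falls in the 23-30 band.
Grid: Level 23-30 × Category 1 = 38-50 months.

38-50 months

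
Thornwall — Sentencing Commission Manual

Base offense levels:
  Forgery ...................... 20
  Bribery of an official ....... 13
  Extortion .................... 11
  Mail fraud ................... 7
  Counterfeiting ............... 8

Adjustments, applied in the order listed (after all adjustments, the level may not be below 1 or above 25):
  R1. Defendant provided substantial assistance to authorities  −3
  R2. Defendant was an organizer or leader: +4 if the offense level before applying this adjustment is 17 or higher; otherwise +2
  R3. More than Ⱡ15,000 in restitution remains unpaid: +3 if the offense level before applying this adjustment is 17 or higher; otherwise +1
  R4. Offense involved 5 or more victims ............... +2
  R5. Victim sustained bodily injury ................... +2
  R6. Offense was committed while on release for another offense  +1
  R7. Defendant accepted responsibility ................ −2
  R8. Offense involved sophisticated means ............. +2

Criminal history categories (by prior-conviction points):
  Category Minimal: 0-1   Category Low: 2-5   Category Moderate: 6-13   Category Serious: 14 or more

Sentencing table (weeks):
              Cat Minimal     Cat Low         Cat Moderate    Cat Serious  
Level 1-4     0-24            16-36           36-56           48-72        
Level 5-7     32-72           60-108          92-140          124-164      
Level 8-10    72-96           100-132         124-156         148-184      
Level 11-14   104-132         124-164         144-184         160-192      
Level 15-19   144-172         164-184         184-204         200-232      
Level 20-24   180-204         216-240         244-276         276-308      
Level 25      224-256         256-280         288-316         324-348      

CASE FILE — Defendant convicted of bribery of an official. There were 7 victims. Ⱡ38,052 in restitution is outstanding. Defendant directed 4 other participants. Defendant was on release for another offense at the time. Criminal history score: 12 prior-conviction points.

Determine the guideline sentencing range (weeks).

184-204 weeks

Base offense level for bribery of an official: 13.
R1 does not apply.
R2 applies (level before this adjustment is 13 < 17, so +2): 13 + 2 = 15.
R3 applies (level before this adjustment is 15 < 17, so +1): 15 + 1 = 16.
R4 applies: 16 + 2 = 18.
R6 applies: 18 + 1 = 19.
R7 does not apply.
R8 does not apply.
Final offense level: 19.
Criminal history: 12 prior points → Category Moderate (6-13).
Level 19 falls in the 15-19 band.
Grid: Level 15-19 × Category Moderate = 184-204 weeks.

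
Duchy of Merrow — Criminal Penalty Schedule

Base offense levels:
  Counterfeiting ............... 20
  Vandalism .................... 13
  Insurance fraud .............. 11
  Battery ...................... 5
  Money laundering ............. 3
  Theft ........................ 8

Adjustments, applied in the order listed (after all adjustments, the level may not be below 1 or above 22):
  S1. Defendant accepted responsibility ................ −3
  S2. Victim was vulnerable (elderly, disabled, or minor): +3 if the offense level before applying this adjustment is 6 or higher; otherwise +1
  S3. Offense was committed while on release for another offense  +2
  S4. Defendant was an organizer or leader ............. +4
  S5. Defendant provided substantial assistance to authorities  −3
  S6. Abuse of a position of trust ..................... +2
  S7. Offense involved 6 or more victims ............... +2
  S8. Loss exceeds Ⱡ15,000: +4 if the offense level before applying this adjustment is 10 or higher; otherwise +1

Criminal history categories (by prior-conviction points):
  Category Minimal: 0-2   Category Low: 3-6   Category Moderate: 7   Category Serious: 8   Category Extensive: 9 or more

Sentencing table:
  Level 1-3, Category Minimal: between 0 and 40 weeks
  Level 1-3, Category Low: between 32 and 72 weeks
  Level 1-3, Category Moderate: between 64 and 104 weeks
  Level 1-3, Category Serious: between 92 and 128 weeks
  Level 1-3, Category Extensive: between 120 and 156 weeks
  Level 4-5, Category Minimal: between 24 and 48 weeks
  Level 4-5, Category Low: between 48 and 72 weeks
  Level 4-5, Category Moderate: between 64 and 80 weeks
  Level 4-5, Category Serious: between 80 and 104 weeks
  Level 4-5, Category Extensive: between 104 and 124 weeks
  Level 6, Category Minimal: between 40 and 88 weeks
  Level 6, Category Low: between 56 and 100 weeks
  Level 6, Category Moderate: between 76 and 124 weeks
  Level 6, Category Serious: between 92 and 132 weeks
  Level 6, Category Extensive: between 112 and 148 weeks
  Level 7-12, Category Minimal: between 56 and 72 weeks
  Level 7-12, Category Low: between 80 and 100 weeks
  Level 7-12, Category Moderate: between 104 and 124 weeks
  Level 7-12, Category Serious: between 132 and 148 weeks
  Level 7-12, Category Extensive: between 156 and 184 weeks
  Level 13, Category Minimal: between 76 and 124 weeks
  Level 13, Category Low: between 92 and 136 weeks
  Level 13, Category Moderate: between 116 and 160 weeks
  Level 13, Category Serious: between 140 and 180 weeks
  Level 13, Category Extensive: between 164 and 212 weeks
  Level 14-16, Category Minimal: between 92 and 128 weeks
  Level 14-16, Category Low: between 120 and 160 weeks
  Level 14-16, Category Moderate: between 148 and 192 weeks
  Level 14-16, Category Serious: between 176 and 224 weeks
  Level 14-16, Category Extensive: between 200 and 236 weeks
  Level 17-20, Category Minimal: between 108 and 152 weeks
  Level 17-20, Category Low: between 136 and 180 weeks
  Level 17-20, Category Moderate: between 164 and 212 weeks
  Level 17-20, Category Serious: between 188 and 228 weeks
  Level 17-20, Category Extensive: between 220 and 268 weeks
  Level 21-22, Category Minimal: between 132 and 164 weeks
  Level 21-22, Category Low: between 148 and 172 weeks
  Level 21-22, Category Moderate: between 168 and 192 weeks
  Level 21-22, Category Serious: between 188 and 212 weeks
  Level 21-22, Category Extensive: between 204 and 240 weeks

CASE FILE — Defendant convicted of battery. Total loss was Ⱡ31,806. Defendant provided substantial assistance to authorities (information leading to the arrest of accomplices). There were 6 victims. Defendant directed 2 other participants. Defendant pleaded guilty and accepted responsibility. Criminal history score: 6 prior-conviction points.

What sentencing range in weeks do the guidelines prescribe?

Base offense level for battery: 5.
S1 applies: 5 − 3 = 2.
S2 does not apply.
S4 applies: 2 + 4 = 6.
S5 applies: 6 − 3 = 3.
S6 does not apply.
S7 applies: 3 + 2 = 5.
S8 applies (level before this adjustment is 5 < 10, so +1): 5 + 1 = 6.
Final offense level: 6.
Criminal history: 6 prior points → Category Low (3-6).
Level 6 falls in the 6 band.
Grid: Level 6 × Category Low = 56-100 weeks.

56-100 weeks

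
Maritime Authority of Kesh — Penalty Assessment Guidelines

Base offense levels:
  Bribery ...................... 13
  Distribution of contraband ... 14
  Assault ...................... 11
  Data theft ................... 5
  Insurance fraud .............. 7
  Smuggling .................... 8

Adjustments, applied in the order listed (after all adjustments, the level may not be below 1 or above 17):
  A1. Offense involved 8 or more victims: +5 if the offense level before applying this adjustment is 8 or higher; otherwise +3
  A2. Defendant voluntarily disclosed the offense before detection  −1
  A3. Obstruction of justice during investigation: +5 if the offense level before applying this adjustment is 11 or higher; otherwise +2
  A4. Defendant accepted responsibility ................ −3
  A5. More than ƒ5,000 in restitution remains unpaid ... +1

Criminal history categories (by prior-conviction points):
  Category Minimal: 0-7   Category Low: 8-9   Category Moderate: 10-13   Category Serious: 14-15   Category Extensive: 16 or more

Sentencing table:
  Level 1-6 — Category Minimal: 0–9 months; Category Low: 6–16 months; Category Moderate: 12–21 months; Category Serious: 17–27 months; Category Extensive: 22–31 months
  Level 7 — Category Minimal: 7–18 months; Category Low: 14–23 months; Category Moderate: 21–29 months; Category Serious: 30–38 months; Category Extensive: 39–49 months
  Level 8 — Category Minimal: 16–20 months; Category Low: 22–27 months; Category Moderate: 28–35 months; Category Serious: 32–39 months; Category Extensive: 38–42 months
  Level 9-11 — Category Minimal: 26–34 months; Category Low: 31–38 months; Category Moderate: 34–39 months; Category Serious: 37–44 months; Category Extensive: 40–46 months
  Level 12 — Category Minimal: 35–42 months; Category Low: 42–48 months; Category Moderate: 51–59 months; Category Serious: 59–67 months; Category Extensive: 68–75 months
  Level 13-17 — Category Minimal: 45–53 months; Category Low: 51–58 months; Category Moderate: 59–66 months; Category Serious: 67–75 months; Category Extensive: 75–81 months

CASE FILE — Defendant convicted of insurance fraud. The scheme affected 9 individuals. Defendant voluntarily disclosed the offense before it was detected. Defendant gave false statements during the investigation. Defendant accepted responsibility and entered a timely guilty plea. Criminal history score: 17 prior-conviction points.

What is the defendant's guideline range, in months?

38-42 months

Base offense level for insurance fraud: 7.
A1 applies (level before this adjustment is 7 < 8, so +3): 7 + 3 = 10.
A2 applies: 10 − 1 = 9.
A3 applies (level before this adjustment is 9 < 11, so +2): 9 + 2 = 11.
A4 applies: 11 − 3 = 8.
Final offense level: 8.
Criminal history: 17 prior points → Category Extensive (16+).
Level 8 falls in the 8 band.
Grid: Level 8 × Category Extensive = 38-42 months.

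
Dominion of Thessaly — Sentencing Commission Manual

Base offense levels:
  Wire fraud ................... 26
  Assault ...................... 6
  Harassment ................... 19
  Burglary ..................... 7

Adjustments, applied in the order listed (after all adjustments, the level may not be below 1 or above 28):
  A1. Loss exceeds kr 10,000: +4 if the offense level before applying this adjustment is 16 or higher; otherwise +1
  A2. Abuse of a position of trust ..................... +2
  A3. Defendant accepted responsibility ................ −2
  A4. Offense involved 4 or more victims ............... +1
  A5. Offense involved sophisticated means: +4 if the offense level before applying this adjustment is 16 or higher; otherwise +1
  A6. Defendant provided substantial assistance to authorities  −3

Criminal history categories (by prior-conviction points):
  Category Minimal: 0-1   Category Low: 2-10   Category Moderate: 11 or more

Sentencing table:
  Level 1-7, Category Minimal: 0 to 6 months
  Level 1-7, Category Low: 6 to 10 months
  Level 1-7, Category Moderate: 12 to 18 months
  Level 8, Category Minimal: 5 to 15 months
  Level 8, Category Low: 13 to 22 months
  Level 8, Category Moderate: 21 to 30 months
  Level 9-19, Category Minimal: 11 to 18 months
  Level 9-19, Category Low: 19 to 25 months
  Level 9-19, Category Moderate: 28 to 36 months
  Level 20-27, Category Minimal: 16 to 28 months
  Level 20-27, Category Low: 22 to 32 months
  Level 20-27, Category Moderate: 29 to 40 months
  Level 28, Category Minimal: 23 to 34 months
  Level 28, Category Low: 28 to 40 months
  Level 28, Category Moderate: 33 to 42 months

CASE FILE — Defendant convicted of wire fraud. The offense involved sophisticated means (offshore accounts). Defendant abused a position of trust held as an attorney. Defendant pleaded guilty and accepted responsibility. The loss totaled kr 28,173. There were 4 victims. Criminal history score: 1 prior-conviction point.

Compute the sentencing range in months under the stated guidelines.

Base offense level for wire fraud: 26.
A1 applies (level before this adjustment is 26 ≥ 16, so +4): 26 + 4 = 30.
A2 applies: 30 + 2 = 32.
A3 applies: 32 − 2 = 30.
A4 applies: 30 + 1 = 31.
A5 applies (level before this adjustment is 31 ≥ 16, so +4): 31 + 4 = 35.
Level 35 exceeds the maximum of 28; capped at 28.
Final offense level: 28.
Criminal history: 1 prior point → Category Minimal (0-1).
Level 28 falls in the 28 band.
Grid: Level 28 × Category Minimal = 23-34 months.

23-34 months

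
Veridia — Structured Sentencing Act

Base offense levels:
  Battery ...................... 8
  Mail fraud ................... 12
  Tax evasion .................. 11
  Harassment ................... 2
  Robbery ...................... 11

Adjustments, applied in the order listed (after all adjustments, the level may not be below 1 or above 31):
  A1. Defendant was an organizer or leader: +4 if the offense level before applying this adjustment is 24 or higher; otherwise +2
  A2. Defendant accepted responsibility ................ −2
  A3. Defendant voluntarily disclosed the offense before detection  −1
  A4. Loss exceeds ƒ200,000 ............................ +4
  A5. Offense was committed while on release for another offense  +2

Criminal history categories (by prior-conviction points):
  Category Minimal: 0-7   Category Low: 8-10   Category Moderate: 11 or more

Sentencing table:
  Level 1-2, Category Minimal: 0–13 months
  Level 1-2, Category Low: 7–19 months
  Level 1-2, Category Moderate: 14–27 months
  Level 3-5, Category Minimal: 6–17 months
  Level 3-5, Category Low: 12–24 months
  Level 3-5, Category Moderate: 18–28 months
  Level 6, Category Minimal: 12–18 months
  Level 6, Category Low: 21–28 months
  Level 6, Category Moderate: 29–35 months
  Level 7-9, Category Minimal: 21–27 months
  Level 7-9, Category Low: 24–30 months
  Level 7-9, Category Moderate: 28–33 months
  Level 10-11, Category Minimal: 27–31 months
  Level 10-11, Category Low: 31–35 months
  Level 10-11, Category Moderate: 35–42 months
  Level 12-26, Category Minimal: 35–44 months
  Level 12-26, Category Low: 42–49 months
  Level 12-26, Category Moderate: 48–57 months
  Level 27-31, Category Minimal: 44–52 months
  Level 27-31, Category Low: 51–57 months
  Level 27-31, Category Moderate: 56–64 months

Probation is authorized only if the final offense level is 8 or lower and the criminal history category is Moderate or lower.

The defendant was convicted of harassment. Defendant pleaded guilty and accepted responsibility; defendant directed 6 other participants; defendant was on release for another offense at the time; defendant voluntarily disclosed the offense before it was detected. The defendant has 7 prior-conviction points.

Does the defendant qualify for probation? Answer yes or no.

Base offense level for harassment: 2.
A1 applies (level before this adjustment is 2 < 24, so +2): 2 + 2 = 4.
A2 applies: 4 − 2 = 2.
A3 applies: 2 − 1 = 1.
A5 applies: 1 + 2 = 3.
Final offense level: 3.
Criminal history: 7 prior points → Category Minimal (0-7).
Level 3 falls in the 3-5 band.
Grid: Level 3-5 × Category Minimal = 6-17 months.
Probation check: level 3 ≤ 8 and category Minimal ≤ Moderate → eligible.

Yes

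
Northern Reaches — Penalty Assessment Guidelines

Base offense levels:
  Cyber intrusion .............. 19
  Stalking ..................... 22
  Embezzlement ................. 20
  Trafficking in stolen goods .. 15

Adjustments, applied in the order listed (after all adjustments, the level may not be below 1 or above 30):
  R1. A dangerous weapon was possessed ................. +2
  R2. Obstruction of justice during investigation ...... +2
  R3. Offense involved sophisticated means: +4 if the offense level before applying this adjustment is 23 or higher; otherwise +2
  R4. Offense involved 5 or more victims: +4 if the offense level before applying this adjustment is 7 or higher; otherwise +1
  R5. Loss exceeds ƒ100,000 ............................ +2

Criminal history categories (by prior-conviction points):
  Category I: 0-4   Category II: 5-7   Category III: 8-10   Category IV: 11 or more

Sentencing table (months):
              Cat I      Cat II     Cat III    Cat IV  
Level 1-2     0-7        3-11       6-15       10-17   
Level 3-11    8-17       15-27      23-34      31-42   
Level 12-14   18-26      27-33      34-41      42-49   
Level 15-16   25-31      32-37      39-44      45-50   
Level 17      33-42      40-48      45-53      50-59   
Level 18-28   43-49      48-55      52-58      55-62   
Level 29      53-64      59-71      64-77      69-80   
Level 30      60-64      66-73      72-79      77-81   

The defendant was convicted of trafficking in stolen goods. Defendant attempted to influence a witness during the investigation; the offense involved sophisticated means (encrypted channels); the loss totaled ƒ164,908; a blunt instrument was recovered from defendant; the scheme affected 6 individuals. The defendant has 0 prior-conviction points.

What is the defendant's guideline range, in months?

43-49 months

Base offense level for trafficking in stolen goods: 15.
R1 applies: 15 + 2 = 17.
R2 applies: 17 + 2 = 19.
R3 applies (level before this adjustment is 19 < 23, so +2): 19 + 2 = 21.
R4 applies (level before this adjustment is 21 ≥ 7, so +4): 21 + 4 = 25.
R5 applies: 25 + 2 = 27.
Final offense level: 27.
Criminal history: 0 prior points → Category I (0-4).
Level 27 falls in the 18-28 band.
Grid: Level 18-28 × Category I = 43-49 months.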